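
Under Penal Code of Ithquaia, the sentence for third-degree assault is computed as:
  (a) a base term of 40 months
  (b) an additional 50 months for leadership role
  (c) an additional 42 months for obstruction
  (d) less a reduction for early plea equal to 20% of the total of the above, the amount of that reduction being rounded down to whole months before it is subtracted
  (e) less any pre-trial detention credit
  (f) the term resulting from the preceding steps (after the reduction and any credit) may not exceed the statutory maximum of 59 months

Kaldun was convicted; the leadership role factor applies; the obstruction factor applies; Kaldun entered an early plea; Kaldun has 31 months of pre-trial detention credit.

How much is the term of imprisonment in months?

Leadership role enhancement: +50 months
Obstruction enhancement: +42 months
Adjusted term: 40 months + 50 months + 42 months = 132 months
Early plea reduction: 20% of 132 months = 26 months (rounded down)
After reduction: 132 − 26 = 106 months
Less pre-trial detention credit: 106 months − 31 months = 75 months
Cap at 59 months: 75 months exceeds the cap → 59 months

59 months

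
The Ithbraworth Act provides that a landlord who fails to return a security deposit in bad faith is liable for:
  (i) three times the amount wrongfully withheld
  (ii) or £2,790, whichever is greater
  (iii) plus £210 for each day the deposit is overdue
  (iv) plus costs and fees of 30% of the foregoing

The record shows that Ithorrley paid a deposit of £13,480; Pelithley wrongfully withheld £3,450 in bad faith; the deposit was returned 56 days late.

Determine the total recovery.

Trebled: 3 × £3,450 = £10,350
Minimum £2,790: £10,350 meets the minimum, no increase.
Late-return penalty: 56 × £210 = £11,760
Damages plus late penalty: £10,350 + £11,760 = £22,110
Costs and fees: 30% of £22,110 = £6,633
Total recovery: £22,110 + £6,633 = £28,743

Recovery: £28,743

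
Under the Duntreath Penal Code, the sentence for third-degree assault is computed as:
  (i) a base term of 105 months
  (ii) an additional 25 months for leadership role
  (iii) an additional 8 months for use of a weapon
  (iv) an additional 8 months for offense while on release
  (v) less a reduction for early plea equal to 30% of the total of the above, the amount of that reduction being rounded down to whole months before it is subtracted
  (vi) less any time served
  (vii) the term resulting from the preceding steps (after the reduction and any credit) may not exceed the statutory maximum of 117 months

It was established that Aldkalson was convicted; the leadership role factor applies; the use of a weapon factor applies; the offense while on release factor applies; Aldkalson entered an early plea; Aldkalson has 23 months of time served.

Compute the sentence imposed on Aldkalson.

Leadership role enhancement: +25 months
Use of a weapon enhancement: +8 months
Offense while on release enhancement: +8 months
Adjusted term: 105 months + 25 months + 8 months + 8 months = 146 months
Early plea reduction: 30% of 146 months = 43 months (rounded down)
After reduction: 146 − 43 = 103 months
Less time served: 103 months − 23 months = 80 months
Cap at 117 months: 80 months is within the cap, no reduction.

80 months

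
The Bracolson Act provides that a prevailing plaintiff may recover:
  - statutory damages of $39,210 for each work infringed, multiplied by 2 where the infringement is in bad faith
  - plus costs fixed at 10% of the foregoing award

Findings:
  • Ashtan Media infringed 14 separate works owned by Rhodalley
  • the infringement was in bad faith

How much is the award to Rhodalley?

Statutory damages: 14 × $39,210 = $548,940
Doubled: 2 × $548,940 = $1,097,880
Costs: 10% of $1,097,880 = $109,788
Award plus costs: $1,097,880 + $109,788 = $1,207,668

Award: $1,207,668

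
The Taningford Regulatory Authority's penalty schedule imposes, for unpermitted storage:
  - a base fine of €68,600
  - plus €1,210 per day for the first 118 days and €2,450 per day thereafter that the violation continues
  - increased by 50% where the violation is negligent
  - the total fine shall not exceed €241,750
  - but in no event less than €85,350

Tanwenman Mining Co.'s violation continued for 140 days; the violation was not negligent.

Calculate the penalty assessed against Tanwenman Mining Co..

€241,750

First 118 days: 118 × €1,210 = €142,780
Remaining days: (140 − 118) × €2,450 = €53,900
Per-day component: €142,780 + €53,900 = €196,680
Base plus per-day: €68,600 + €196,680 = €265,280
The violation was not negligent: no 50% increase.
Cap at €241,750: €265,280 exceeds the cap → €241,750
Minimum €85,350: €241,750 meets the minimum, no increase.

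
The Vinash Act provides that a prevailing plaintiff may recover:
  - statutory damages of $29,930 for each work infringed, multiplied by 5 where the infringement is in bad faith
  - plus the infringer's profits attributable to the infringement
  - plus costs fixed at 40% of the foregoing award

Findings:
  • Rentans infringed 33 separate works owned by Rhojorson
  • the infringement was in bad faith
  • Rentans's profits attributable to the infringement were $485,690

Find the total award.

Statutory damages: 33 × $29,930 = $987,690
Multiplied by 5: 5 × $987,690 = $4,938,450
Combined award: $4,938,450 + $485,690 = $5,424,140
Costs: 40% of $5,424,140 = $2,169,656
Award plus costs: $5,424,140 + $2,169,656 = $7,593,796

$7,593,796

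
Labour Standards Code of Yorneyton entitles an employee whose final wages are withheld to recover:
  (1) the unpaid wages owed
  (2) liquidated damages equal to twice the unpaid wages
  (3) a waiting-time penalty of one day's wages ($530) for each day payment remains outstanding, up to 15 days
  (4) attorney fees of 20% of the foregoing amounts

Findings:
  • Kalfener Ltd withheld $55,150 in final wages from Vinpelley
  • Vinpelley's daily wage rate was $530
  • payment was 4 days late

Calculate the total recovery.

Doubled: 2 × $55,150 = $110,300
Penalty days: min(4, 15) = 4
Waiting-time penalty: 4 × $530 = $2,120
Subtotal: $55,150 + $110,300 + $2,120 = $167,570
Attorney fees: 20% of $167,570 = $33,514
Total award: $167,570 + $33,514 = $201,084

$201,084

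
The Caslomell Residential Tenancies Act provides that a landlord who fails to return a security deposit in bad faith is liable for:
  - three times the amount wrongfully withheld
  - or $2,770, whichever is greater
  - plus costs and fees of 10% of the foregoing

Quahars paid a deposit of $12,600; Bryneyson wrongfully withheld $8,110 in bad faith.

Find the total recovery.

Trebled: 3 × $8,110 = $24,330
Minimum $2,770: $24,330 meets the minimum, no increase.
Costs and fees: 10% of $24,330 = $2,433
Total recovery: $24,330 + $2,433 = $26,763

$26,763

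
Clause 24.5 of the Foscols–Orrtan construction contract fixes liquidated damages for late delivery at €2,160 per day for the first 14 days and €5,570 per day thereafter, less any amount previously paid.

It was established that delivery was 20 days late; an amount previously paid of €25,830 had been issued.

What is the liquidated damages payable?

€37,830

First 14 days: 14 × €2,160 = €30,240
Remaining days: (20 − 14) × €5,570 = €33,420
Accrued per-day damages: €30,240 + €33,420 = €63,660
Less amount previously paid: €63,660 − €25,830 = €37,830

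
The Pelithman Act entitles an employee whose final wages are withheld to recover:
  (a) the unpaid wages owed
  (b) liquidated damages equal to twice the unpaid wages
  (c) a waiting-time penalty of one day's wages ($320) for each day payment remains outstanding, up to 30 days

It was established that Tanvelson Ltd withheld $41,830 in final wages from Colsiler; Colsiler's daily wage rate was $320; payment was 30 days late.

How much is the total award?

Doubled: 2 × $41,830 = $83,660
Penalty days: min(30, 30) = 30
Waiting-time penalty: 30 × $320 = $9,600
Total award: $41,830 + $83,660 + $9,600 = $135,090

$135,090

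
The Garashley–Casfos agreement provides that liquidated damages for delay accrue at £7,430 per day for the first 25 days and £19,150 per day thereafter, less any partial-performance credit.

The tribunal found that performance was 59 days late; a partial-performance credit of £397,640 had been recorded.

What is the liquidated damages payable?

£439,210

First 25 days: 25 × £7,430 = £185,750
Remaining days: (59 − 25) × £19,150 = £651,100
Accrued per-day damages: £185,750 + £651,100 = £836,850
Less partial-performance credit: £836,850 − £397,640 = £439,210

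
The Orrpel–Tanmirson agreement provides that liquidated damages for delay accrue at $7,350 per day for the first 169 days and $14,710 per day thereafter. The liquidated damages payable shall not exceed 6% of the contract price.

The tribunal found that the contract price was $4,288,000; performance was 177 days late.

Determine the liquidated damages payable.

First 169 days: 169 × $7,350 = $1,242,150
Remaining days: (177 − 169) × $14,710 = $117,680
Accrued per-day damages: $1,242,150 + $117,680 = $1,359,830
Cap: 6% of $4,288,000 = $257,280
Cap at $257,280: $1,359,830 exceeds the cap → $257,280

$257,280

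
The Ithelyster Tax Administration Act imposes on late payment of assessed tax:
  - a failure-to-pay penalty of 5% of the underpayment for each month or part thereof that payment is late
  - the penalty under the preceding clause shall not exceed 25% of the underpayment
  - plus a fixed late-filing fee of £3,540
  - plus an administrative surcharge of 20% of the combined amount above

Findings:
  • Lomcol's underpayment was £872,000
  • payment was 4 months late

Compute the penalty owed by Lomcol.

£213,528

Accrued rate: 5% × 4 = 20%, capped at 25% → 20%
Failure-to-pay penalty: 20% of £872,000 = £174,400
Penalty before surcharge: £174,400 + £3,540 = £177,940
Administrative surcharge: 20% of £177,940 = £35,588
Total penalty: £177,940 + £35,588 = £213,528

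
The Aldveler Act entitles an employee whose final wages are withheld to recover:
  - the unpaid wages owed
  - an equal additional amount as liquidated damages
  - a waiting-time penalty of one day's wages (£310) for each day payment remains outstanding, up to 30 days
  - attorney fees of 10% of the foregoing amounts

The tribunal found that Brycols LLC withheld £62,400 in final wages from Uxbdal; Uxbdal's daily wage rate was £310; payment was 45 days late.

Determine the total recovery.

Liquidated damages (equal amount): £62,400
Penalty days: min(45, 30) = 30
Waiting-time penalty: 30 × £310 = £9,300
Subtotal: £62,400 + £62,400 + £9,300 = £134,100
Attorney fees: 10% of £134,100 = £13,410
Total award: £134,100 + £13,410 = £147,510

£147,510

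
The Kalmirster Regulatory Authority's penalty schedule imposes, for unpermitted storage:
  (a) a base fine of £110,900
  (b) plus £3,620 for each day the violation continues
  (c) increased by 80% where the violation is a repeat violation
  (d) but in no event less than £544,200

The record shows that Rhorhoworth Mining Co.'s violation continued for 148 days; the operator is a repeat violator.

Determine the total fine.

£1,163,988

Per-day component: 148 × £3,620 = £535,760
Base plus per-day: £110,900 + £535,760 = £646,660
Enhancement: 80% of £646,660 = £517,328
Enhanced fine: £646,660 + £517,328 = £1,163,988
Minimum £544,200: £1,163,988 meets the minimum, no increase.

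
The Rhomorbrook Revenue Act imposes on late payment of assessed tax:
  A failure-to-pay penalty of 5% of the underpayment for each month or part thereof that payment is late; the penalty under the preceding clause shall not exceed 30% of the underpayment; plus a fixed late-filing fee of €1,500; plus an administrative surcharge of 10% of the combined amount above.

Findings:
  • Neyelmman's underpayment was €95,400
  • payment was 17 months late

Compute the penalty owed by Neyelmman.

Penalty: €33,132

Accrued rate: 5% × 17 = 85%, capped at 30% → 30%
Failure-to-pay penalty: 30% of €95,400 = €28,620
Penalty before surcharge: €28,620 + €1,500 = €30,120
Administrative surcharge: 10% of €30,120 = €3,012
Total penalty: €30,120 + €3,012 = €33,132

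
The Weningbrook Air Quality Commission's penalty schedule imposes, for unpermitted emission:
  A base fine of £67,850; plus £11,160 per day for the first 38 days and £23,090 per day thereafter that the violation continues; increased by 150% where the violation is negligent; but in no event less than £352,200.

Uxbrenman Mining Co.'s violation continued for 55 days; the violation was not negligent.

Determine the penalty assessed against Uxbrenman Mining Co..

£884,460

First 38 days: 38 × £11,160 = £424,080
Remaining days: (55 − 38) × £23,090 = £392,530
Per-day component: £424,080 + £392,530 = £816,610
Base plus per-day: £67,850 + £816,610 = £884,460
The violation was not negligent: no 150% increase.
Minimum £352,200: £884,460 meets the minimum, no increase.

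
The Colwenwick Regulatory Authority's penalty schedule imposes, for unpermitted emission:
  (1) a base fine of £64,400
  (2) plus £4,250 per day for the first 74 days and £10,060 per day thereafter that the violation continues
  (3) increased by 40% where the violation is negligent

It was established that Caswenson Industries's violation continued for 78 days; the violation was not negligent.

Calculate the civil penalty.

First 74 days: 74 × £4,250 = £314,500
Remaining days: (78 − 74) × £10,060 = £40,240
Per-day component: £314,500 + £40,240 = £354,740
Base plus per-day: £64,400 + £354,740 = £419,140
The violation was not negligent: no 40% increase.

Civil penalty: £419,140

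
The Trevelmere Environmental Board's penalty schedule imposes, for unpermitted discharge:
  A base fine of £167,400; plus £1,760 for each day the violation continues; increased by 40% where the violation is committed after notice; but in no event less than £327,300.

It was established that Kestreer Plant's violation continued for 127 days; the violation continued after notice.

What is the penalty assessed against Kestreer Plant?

£547,288

Per-day component: 127 × £1,760 = £223,520
Base plus per-day: £167,400 + £223,520 = £390,920
Enhancement: 40% of £390,920 = £156,368
Enhanced fine: £390,920 + £156,368 = £547,288
Minimum £327,300: £547,288 meets the minimum, no increase.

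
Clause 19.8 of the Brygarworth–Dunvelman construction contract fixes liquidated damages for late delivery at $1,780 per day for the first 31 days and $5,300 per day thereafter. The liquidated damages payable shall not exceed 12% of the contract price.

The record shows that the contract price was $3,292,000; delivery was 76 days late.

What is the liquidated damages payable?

$293,680

First 31 days: 31 × $1,780 = $55,180
Remaining days: (76 − 31) × $5,300 = $238,500
Accrued per-day damages: $55,180 + $238,500 = $293,680
Cap: 12% of $3,292,000 = $395,040
Cap at $395,040: $293,680 is within the cap, no reduction.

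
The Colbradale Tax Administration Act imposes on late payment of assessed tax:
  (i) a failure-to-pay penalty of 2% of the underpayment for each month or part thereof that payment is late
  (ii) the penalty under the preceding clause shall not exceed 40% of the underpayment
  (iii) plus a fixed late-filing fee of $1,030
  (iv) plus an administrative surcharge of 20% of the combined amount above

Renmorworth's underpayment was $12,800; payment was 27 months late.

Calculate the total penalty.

Accrued rate: 2% × 27 = 54%, capped at 40% → 40%
Failure-to-pay penalty: 40% of $12,800 = $5,120
Penalty before surcharge: $5,120 + $1,030 = $6,150
Administrative surcharge: 20% of $6,150 = $1,230
Total penalty: $6,150 + $1,230 = $7,380

$7,380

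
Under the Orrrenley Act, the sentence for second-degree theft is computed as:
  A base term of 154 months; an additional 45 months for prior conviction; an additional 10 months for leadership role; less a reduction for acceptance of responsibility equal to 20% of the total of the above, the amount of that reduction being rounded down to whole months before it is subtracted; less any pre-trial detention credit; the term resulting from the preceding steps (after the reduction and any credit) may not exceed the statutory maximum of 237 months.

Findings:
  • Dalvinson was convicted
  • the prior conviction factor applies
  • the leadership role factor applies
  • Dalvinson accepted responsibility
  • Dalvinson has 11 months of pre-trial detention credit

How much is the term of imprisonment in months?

157 months

Prior conviction enhancement: +45 months
Leadership role enhancement: +10 months
Adjusted term: 154 months + 45 months + 10 months = 209 months
Acceptance of responsibility reduction: 20% of 209 months = 41 months (rounded down)
After reduction: 209 − 41 = 168 months
Less pre-trial detention credit: 168 months − 11 months = 157 months
Cap at 237 months: 157 months is within the cap, no reduction.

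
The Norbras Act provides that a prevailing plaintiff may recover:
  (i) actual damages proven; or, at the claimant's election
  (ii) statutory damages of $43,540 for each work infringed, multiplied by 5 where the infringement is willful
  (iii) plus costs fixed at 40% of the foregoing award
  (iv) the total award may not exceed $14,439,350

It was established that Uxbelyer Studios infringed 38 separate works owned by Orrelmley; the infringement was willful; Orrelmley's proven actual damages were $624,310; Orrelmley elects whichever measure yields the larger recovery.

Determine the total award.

Statutory damages: 38 × $43,540 = $1,654,520
Multiplied by 5: 5 × $1,654,520 = $8,272,600
Greater of actual damages ($624,310) or enhanced statutory damages ($8,272,600): $8,272,600
Costs: 40% of $8,272,600 = $3,309,040
Award plus costs: $8,272,600 + $3,309,040 = $11,581,640
Cap at $14,439,350: $11,581,640 is within the cap, no reduction.

$11,581,640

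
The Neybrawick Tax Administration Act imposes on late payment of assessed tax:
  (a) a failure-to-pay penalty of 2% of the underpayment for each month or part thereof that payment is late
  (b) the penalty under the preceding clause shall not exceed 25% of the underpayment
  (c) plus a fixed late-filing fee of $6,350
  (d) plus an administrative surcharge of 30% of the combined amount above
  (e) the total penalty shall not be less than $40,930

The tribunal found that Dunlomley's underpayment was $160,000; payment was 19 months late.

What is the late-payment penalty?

$60,255

Accrued rate: 2% × 19 = 38%, capped at 25% → 25%
Failure-to-pay penalty: 25% of $160,000 = $40,000
Penalty before surcharge: $40,000 + $6,350 = $46,350
Administrative surcharge: 30% of $46,350 = $13,905
Total penalty: $46,350 + $13,905 = $60,255
Minimum $40,930: $60,255 meets the minimum, no increase.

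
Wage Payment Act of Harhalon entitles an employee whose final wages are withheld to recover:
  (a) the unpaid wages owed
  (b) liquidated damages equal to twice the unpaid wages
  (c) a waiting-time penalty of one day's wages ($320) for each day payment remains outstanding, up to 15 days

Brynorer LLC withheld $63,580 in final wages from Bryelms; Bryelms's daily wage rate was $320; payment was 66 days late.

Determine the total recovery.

$195,540

Doubled: 2 × $63,580 = $127,160
Penalty days: min(66, 15) = 15
Waiting-time penalty: 15 × $320 = $4,800
Total award: $63,580 + $127,160 + $4,800 = $195,540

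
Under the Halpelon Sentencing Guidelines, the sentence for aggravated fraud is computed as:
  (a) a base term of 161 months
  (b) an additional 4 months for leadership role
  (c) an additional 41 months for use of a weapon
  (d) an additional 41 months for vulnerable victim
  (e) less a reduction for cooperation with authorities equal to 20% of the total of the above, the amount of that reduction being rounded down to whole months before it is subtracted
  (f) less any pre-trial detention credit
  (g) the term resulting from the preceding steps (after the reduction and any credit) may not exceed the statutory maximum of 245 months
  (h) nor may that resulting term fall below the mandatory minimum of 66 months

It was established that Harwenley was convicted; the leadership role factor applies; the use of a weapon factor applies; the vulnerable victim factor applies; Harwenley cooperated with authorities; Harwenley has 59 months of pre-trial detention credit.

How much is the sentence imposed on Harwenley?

139 months

Leadership role enhancement: +4 months
Use of a weapon enhancement: +41 months
Vulnerable victim enhancement: +41 months
Adjusted term: 161 months + 4 months + 41 months + 41 months = 247 months
Cooperation with authorities reduction: 20% of 247 months = 49 months (rounded down)
After reduction: 247 − 49 = 198 months
Less pre-trial detention credit: 198 months − 59 months = 139 months
Cap at 245 months: 139 months is within the cap, no reduction.
Minimum 66 months: 139 months meets the minimum, no increase.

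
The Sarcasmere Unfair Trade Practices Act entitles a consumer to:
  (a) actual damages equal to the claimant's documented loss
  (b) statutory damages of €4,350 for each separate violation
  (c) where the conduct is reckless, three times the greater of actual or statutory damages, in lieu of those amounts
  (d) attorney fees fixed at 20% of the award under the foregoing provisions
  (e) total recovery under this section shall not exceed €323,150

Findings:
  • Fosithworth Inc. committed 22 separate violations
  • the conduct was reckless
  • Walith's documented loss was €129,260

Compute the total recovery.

€323,150

Statutory damages: 22 × €4,350 = €95,700
Greater of actual damages (€129,260) or statutory damages (€95,700): €129,260
Trebled: 3 × €129,260 = €387,780
Attorney fees: 20% of €387,780 = €77,556
Total before cap: €387,780 + €77,556 = €465,336
Cap at €323,150: €465,336 exceeds the cap → €323,150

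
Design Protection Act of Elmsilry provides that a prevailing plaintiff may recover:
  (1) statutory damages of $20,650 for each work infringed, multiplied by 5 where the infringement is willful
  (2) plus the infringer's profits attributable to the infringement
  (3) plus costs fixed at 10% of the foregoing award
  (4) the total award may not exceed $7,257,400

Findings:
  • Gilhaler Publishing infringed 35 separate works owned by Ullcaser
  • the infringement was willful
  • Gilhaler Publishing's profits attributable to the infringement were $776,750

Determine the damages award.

Award: $4,829,550

Statutory damages: 35 × $20,650 = $722,750
Multiplied by 5: 5 × $722,750 = $3,613,750
Combined award: $3,613,750 + $776,750 = $4,390,500
Costs: 10% of $4,390,500 = $439,050
Award plus costs: $4,390,500 + $439,050 = $4,829,550
Cap at $7,257,400: $4,829,550 is within the cap, no reduction.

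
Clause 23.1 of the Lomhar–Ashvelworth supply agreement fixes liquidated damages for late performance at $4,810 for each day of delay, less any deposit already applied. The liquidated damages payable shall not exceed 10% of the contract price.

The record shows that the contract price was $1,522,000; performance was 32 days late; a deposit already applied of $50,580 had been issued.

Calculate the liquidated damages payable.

$103,340

Per-day damages: 32 × $4,810 = $153,920
Less deposit already applied: $153,920 − $50,580 = $103,340
Cap: 10% of $1,522,000 = $152,200
Cap at $152,200: $103,340 is within the cap, no reduction.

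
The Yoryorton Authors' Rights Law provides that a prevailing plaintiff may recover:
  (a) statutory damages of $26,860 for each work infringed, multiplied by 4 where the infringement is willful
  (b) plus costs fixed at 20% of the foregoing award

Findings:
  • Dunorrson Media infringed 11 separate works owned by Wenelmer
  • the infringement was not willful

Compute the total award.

$354,552

Statutory damages: 11 × $26,860 = $295,460
Infringement not willful: no ×4 enhancement.
Costs: 20% of $295,460 = $59,092
Award plus costs: $295,460 + $59,092 = $354,552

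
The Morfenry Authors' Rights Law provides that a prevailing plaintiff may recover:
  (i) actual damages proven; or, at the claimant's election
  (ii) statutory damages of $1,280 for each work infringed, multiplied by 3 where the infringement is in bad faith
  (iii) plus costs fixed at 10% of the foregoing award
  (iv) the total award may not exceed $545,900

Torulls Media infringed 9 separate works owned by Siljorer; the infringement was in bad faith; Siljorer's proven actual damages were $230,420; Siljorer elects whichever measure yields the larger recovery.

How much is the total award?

$253,462

Statutory damages: 9 × $1,280 = $11,520
Trebled: 3 × $11,520 = $34,560
Greater of actual damages ($230,420) or enhanced statutory damages ($34,560): $230,420
Costs: 10% of $230,420 = $23,042
Award plus costs: $230,420 + $23,042 = $253,462
Cap at $545,900: $253,462 is within the cap, no reduction.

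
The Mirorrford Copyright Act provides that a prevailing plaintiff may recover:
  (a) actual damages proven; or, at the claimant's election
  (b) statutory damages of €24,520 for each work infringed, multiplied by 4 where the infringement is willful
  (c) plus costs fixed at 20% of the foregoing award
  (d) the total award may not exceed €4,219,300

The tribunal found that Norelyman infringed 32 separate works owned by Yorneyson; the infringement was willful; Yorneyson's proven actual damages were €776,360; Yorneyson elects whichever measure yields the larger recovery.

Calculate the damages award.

Award: €3,766,272

Statutory damages: 32 × €24,520 = €784,640
Multiplied by 4: 4 × €784,640 = €3,138,560
Greater of actual damages (€776,360) or enhanced statutory damages (€3,138,560): €3,138,560
Costs: 20% of €3,138,560 = €627,712
Award plus costs: €3,138,560 + €627,712 = €3,766,272
Cap at €4,219,300: €3,766,272 is within the cap, no reduction.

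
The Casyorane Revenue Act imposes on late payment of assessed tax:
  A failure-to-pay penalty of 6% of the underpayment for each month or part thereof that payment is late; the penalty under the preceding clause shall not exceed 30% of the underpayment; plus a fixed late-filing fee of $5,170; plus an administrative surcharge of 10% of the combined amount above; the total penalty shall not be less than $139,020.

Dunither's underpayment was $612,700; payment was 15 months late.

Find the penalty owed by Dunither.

Penalty: $207,878

Accrued rate: 6% × 15 = 90%, capped at 30% → 30%
Failure-to-pay penalty: 30% of $612,700 = $183,810
Penalty before surcharge: $183,810 + $5,170 = $188,980
Administrative surcharge: 10% of $188,980 = $18,898
Total penalty: $188,980 + $18,898 = $207,878
Minimum $139,020: $207,878 meets the minimum, no increase.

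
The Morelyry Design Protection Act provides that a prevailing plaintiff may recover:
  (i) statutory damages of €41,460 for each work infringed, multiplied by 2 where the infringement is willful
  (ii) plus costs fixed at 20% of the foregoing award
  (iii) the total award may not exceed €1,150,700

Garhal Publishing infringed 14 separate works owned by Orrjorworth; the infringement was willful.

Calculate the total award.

€1,150,700

Statutory damages: 14 × €41,460 = €580,440
Doubled: 2 × €580,440 = €1,160,880
Costs: 20% of €1,160,880 = €232,176
Award plus costs: €1,160,880 + €232,176 = €1,393,056
Cap at €1,150,700: €1,393,056 exceeds the cap → €1,150,700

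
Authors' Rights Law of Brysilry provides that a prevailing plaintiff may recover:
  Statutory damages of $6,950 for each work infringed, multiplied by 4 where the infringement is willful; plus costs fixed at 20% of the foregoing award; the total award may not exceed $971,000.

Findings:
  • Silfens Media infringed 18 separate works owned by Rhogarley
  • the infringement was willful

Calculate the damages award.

Statutory damages: 18 × $6,950 = $125,100
Multiplied by 4: 4 × $125,100 = $500,400
Costs: 20% of $500,400 = $100,080
Award plus costs: $500,400 + $100,080 = $600,480
Cap at $971,000: $600,480 is within the cap, no reduction.

$600,480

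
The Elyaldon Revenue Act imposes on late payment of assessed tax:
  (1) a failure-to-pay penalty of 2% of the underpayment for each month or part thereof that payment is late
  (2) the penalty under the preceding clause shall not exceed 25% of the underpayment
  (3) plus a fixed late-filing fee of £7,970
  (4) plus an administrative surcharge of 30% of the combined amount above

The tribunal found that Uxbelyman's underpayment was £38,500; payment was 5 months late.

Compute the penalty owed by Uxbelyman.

Accrued rate: 2% × 5 = 10%, capped at 25% → 10%
Failure-to-pay penalty: 10% of £38,500 = £3,850
Penalty before surcharge: £3,850 + £7,970 = £11,820
Administrative surcharge: 30% of £11,820 = £3,546
Total penalty: £11,820 + £3,546 = £15,366

Penalty: £15,366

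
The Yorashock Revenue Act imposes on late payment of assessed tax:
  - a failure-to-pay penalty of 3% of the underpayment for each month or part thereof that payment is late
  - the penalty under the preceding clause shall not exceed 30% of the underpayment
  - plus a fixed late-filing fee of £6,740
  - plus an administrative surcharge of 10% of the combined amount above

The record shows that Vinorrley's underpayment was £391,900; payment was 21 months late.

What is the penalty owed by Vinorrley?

£136,741

Accrued rate: 3% × 21 = 63%, capped at 30% → 30%
Failure-to-pay penalty: 30% of £391,900 = £117,570
Penalty before surcharge: £117,570 + £6,740 = £124,310
Administrative surcharge: 10% of £124,310 = £12,431
Total penalty: £124,310 + £12,431 = £136,741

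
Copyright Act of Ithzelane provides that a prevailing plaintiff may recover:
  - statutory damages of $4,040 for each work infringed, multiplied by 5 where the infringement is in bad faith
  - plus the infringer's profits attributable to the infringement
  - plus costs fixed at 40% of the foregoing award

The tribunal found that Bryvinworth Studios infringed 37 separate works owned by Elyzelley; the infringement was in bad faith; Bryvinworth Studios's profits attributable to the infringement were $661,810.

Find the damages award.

Statutory damages: 37 × $4,040 = $149,480
Multiplied by 5: 5 × $149,480 = $747,400
Combined award: $747,400 + $661,810 = $1,409,210
Costs: 40% of $1,409,210 = $563,684
Award plus costs: $1,409,210 + $563,684 = $1,972,894

$1,972,894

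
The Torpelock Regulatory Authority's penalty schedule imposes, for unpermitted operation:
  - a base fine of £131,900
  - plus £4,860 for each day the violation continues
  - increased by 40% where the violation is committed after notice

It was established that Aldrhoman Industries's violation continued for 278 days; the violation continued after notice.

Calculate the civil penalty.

Per-day component: 278 × £4,860 = £1,351,080
Base plus per-day: £131,900 + £1,351,080 = £1,482,980
Enhancement: 40% of £1,482,980 = £593,192
Enhanced fine: £1,482,980 + £593,192 = £2,076,172

£2,076,172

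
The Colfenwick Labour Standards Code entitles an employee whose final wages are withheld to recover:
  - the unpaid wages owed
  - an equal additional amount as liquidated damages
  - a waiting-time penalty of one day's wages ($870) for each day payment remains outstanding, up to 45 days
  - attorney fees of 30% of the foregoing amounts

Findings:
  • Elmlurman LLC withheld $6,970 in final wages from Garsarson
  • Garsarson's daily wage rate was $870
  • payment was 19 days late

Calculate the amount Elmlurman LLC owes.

Liquidated damages (equal amount): $6,970
Penalty days: min(19, 45) = 19
Waiting-time penalty: 19 × $870 = $16,530
Subtotal: $6,970 + $6,970 + $16,530 = $30,470
Attorney fees: 30% of $30,470 = $9,141
Total award: $30,470 + $9,141 = $39,611

$39,611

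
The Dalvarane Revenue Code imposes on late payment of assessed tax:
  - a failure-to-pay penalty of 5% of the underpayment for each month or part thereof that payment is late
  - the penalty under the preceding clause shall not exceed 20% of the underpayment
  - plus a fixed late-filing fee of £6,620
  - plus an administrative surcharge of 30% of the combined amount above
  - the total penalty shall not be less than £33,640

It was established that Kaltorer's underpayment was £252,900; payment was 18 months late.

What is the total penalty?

Accrued rate: 5% × 18 = 90%, capped at 20% → 20%
Failure-to-pay penalty: 20% of £252,900 = £50,580
Penalty before surcharge: £50,580 + £6,620 = £57,200
Administrative surcharge: 30% of £57,200 = £17,160
Total penalty: £57,200 + £17,160 = £74,360
Minimum £33,640: £74,360 meets the minimum, no increase.

£74,360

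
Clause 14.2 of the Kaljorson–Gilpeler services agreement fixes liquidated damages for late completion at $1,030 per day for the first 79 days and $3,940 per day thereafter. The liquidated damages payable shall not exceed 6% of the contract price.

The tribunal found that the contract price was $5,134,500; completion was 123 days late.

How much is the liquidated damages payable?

First 79 days: 79 × $1,030 = $81,370
Remaining days: (123 − 79) × $3,940 = $173,360
Accrued per-day damages: $81,370 + $173,360 = $254,730
Cap: 6% of $5,134,500 = $308,070
Cap at $308,070: $254,730 is within the cap, no reduction.

$254,730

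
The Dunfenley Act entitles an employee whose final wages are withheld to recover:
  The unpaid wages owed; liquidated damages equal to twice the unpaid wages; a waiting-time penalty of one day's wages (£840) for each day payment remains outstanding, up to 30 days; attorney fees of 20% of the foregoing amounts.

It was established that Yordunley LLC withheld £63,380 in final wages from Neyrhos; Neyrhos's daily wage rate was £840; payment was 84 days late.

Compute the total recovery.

£258,408

Doubled: 2 × £63,380 = £126,760
Penalty days: min(84, 30) = 30
Waiting-time penalty: 30 × £840 = £25,200
Subtotal: £63,380 + £126,760 + £25,200 = £215,340
Attorney fees: 20% of £215,340 = £43,068
Total award: £215,340 + £43,068 = £258,408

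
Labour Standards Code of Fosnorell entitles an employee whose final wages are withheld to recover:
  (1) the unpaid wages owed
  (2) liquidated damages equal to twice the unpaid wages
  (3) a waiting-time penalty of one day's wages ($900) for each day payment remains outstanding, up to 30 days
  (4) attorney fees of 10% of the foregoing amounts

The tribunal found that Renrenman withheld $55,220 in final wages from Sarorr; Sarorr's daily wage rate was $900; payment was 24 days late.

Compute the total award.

Doubled: 2 × $55,220 = $110,440
Penalty days: min(24, 30) = 24
Waiting-time penalty: 24 × $900 = $21,600
Subtotal: $55,220 + $110,440 + $21,600 = $187,260
Attorney fees: 10% of $187,260 = $18,726
Total award: $187,260 + $18,726 = $205,986

$205,986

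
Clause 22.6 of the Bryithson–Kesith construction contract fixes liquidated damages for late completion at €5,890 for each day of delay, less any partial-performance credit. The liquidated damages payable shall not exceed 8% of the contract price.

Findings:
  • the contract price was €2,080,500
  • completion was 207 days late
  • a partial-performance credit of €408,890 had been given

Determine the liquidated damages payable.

€166,440

Per-day damages: 207 × €5,890 = €1,219,230
Less partial-performance credit: €1,219,230 − €408,890 = €810,340
Cap: 8% of €2,080,500 = €166,440
Cap at €166,440: €810,340 exceeds the cap → €166,440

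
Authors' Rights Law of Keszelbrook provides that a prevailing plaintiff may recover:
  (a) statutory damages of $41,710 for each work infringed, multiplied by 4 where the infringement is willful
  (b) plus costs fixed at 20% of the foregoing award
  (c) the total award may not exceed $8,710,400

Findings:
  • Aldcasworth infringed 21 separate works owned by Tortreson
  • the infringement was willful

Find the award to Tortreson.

$4,204,368

Statutory damages: 21 × $41,710 = $875,910
Multiplied by 4: 4 × $875,910 = $3,503,640
Costs: 20% of $3,503,640 = $700,728
Award plus costs: $3,503,640 + $700,728 = $4,204,368
Cap at $8,710,400: $4,204,368 is within the cap, no reduction.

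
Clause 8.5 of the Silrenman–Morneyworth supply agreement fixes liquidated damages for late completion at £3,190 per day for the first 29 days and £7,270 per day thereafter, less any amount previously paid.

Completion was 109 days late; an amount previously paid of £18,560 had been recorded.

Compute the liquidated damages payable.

First 29 days: 29 × £3,190 = £92,510
Remaining days: (109 − 29) × £7,270 = £581,600
Accrued per-day damages: £92,510 + £581,600 = £674,110
Less amount previously paid: £674,110 − £18,560 = £655,550

£655,550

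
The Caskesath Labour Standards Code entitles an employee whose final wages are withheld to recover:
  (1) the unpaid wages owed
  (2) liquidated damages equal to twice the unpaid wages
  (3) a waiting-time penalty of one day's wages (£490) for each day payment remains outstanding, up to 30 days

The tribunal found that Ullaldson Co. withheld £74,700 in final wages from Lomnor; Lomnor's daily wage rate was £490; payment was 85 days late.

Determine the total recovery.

£238,800

Doubled: 2 × £74,700 = £149,400
Penalty days: min(85, 30) = 30
Waiting-time penalty: 30 × £490 = £14,700
Total award: £74,700 + £149,400 + £14,700 = £238,800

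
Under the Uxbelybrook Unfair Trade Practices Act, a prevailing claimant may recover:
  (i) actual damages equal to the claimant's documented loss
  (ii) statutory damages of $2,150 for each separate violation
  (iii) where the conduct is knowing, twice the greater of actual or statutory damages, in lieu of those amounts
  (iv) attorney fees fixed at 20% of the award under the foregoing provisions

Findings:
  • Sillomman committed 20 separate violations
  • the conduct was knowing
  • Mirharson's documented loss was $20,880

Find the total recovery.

$103,200

Statutory damages: 20 × $2,150 = $43,000
Greater of actual damages ($20,880) or statutory damages ($43,000): $43,000
Doubled: 2 × $43,000 = $86,000
Attorney fees: 20% of $86,000 = $17,200
Total recovery: $86,000 + $17,200 = $103,200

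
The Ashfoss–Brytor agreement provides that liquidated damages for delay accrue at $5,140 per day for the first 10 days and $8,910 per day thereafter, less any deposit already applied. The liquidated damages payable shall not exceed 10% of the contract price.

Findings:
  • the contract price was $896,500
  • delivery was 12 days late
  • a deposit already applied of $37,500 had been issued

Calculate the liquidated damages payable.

$31,720

First 10 days: 10 × $5,140 = $51,400
Remaining days: (12 − 10) × $8,910 = $17,820
Accrued per-day damages: $51,400 + $17,820 = $69,220
Less deposit already applied: $69,220 − $37,500 = $31,720
Cap: 10% of $896,500 = $89,650
Cap at $89,650: $31,720 is within the cap, no reduction.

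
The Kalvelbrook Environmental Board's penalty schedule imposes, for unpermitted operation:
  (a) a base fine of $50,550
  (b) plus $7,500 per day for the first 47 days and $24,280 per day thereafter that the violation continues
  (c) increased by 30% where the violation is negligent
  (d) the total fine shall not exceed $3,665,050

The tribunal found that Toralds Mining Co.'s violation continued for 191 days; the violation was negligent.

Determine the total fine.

$3,665,050

First 47 days: 47 × $7,500 = $352,500
Remaining days: (191 − 47) × $24,280 = $3,496,320
Per-day component: $352,500 + $3,496,320 = $3,848,820
Base plus per-day: $50,550 + $3,848,820 = $3,899,370
Enhancement: 30% of $3,899,370 = $1,169,811
Enhanced fine: $3,899,370 + $1,169,811 = $5,069,181
Cap at $3,665,050: $5,069,181 exceeds the cap → $3,665,050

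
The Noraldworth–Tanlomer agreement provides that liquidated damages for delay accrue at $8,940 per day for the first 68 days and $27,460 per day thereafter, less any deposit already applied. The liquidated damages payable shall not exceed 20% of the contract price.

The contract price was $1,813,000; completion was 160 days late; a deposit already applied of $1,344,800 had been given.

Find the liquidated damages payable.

$362,600

First 68 days: 68 × $8,940 = $607,920
Remaining days: (160 − 68) × $27,460 = $2,526,320
Accrued per-day damages: $607,920 + $2,526,320 = $3,134,240
Less deposit already applied: $3,134,240 − $1,344,800 = $1,789,440
Cap: 20% of $1,813,000 = $362,600
Cap at $362,600: $1,789,440 exceeds the cap → $362,600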